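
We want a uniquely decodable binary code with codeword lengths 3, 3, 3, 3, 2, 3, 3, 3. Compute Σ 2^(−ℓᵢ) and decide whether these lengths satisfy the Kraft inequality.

With common denominator 2^3 = 8: Σ 2^(−ℓᵢ) = 1/8 + 1/8 + 1/8 + 1/8 + 2/8 + 1/8 + 1/8 + 1/8 = 9/8 = 1.125.
Kraft's inequality requires Σ ≤ 1; here Σ = 1.125 > 1, so no such prefix code exists.

1.125; no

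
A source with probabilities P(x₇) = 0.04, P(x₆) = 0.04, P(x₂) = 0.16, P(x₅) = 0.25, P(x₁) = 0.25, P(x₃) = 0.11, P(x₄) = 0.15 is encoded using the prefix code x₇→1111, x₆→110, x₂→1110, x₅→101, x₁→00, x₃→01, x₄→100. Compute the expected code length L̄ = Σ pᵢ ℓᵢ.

L̄ = Σ pᵢ·ℓᵢ = 0.04·4 + 0.04·3 + 0.16·4 + 0.25·3 + 0.25·2 + 0.11·2 + 0.15·3 = 2.84 bits/symbol.

2.84 bits/symbol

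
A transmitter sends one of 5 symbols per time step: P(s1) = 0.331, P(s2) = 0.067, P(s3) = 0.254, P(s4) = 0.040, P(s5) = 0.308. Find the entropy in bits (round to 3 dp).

2.000 bits

H = −Σ pᵢ log₂ pᵢ.
−0.331·log₂(0.331) = 0.5280
−0.067·log₂(0.067) = 0.2613
−0.254·log₂(0.254) = 0.5022
−0.040·log₂(0.040) = 0.1858
−0.308·log₂(0.308) = 0.5233
Sum ≈ 2.0005 → 2.000 bits.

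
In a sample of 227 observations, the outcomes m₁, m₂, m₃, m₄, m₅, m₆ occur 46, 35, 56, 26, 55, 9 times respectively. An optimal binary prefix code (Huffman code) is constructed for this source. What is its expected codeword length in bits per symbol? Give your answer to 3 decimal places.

Probabilities are the counts divided by 227.
Repeatedly combine the two least-probable nodes; the expected code length is the sum of the merged weights.
merge 9/227 + 26/227 → 35/227
merge 35/227 + 35/227 → 70/227
merge 46/227 + 55/227 → 101/227
merge 56/227 + 70/227 → 126/227
merge 101/227 + 126/227 → 1
L = 35/227 + 70/227 + 101/227 + 126/227 + 1 = 559/227 ≈ 2.463 bits/symbol.

2.463 bits/symbol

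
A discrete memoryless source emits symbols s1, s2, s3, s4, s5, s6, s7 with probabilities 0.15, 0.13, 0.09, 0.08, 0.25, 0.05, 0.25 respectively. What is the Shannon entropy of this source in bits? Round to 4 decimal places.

H = −Σ pᵢ log₂ pᵢ.
−0.15·log₂(0.15) = 0.4105
−0.13·log₂(0.13) = 0.3826
−0.09·log₂(0.09) = 0.3127
−0.08·log₂(0.08) = 0.2915
−0.25·log₂(0.25) = 0.5000
−0.05·log₂(0.05) = 0.2161
−0.25·log₂(0.25) = 0.5000
Sum ≈ 2.6134 → 2.6134 bits.

2.6134 bits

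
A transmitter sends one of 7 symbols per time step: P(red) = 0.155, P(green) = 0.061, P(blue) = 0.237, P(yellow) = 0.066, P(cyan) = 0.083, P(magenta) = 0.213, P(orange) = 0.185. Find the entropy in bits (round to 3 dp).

H = −Σ pᵢ log₂ pᵢ.
−0.155·log₂(0.155) = 0.4169
−0.061·log₂(0.061) = 0.2461
−0.237·log₂(0.237) = 0.4923
−0.066·log₂(0.066) = 0.2588
−0.083·log₂(0.083) = 0.2980
−0.213·log₂(0.213) = 0.4752
−0.185·log₂(0.185) = 0.4504
Sum ≈ 2.6377 → 2.638 bits.

2.638 bits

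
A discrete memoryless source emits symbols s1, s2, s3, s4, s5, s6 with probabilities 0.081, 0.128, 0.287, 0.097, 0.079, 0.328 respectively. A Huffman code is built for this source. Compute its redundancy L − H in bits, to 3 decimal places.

Entropy H = −Σ p log₂ p ≈ 2.3335 bits.
Huffman merges: 79/1000+81/1000→4/25; 97/1000+16/125→9/40; 4/25+9/40→77/200; 287/1000+41/125→123/200; 77/200+123/200→1. L = 477/200 ≈ 2.3850.
L − H = 2.3850 − 2.3335 = 0.052 bits.

0.052 bits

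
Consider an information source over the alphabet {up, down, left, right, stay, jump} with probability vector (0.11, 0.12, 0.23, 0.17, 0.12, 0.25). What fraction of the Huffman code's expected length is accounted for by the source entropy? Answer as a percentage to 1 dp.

99.5%

Entropy H = −Σ p log₂ p ≈ 2.5067 bits.
Huffman merges: 11/100+3/25→23/100; 3/25+17/100→29/100; 23/100+23/100→23/50; 1/4+29/100→27/50; 23/50+27/50→1. L = 63/25 ≈ 2.5200.
Efficiency = H/L = 2.5067/2.5200 = 99.5%.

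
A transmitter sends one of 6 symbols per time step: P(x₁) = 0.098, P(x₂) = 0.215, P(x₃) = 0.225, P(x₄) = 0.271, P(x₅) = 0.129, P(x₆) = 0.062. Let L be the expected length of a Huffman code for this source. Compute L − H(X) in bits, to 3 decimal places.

0.019 bits

Entropy H = −Σ p log₂ p ≈ 2.4297 bits.
Huffman merges: 31/500+49/500→4/25; 129/1000+4/25→289/1000; 43/200+9/40→11/25; 271/1000+289/1000→14/25; 11/25+14/25→1. L = 2449/1000 ≈ 2.4490.
L − H = 2.4490 − 2.4297 = 0.019 bits.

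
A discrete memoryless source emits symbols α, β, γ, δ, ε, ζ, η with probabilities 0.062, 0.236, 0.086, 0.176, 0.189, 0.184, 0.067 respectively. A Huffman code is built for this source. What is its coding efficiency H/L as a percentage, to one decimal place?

Entropy H = −Σ p log₂ p ≈ 2.6508 bits.
Huffman merges: 31/500+67/1000→129/1000; 43/500+129/1000→43/200; 22/125+23/125→9/25; 189/1000+43/200→101/250; 59/250+9/25→149/250; 101/250+149/250→1. L = 338/125 ≈ 2.7040.
Efficiency = H/L = 2.6508/2.7040 = 98.0%.

98.0%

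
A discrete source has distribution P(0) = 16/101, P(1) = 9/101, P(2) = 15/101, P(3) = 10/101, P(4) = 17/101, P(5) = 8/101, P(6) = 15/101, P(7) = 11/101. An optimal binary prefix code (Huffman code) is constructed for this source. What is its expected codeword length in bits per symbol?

3 bits/symbol

Repeatedly combine the two least-probable nodes; the expected code length is the sum of the merged weights.
merge 8/101 + 9/101 → 17/101
merge 10/101 + 11/101 → 21/101
merge 15/101 + 15/101 → 30/101
merge 16/101 + 17/101 → 33/101
merge 17/101 + 21/101 → 38/101
merge 30/101 + 33/101 → 63/101
merge 38/101 + 63/101 → 1
L = 17/101 + 21/101 + 30/101 + 33/101 + 38/101 + 63/101 + 1 = 3 bits/symbol.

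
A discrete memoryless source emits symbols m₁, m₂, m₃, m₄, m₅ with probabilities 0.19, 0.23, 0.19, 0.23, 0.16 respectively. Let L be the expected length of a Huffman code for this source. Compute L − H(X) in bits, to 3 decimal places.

0.041 bits

Entropy H = −Σ p log₂ p ≈ 2.3088 bits.
Huffman merges: 4/25+19/100→7/20; 19/100+23/100→21/50; 23/100+7/20→29/50; 21/50+29/50→1. L = 47/20 ≈ 2.3500.
L − H = 2.3500 − 2.3088 = 0.041 bits.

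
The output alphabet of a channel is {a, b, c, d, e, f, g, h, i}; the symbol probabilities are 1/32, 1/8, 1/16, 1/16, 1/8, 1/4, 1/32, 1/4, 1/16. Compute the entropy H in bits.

2.8125 bits

Each probability is a power of 1/2, so log₂(1/p) is an integer.
H = Σ p·log₂(1/p) = 1/32·5 + 1/8·3 + 1/16·4 + 1/16·4 + 1/8·3 + 1/4·2 + 1/32·5 + 1/4·2 + 1/16·4 = 2.8125 bits.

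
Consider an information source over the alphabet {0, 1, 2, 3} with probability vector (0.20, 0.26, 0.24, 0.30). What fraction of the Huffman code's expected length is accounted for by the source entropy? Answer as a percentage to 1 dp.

Entropy H = −Σ p log₂ p ≈ 1.9849 bits.
Huffman merges: 1/5+6/25→11/25; 13/50+3/10→14/25; 11/25+14/25→1. L = 2 ≈ 2.0000.
Efficiency = H/L = 1.9849/2.0000 = 99.2%.

99.2%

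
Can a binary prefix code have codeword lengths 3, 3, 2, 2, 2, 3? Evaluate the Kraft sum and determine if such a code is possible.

With common denominator 2^3 = 8: Σ 2^(−ℓᵢ) = 1/8 + 1/8 + 2/8 + 2/8 + 2/8 + 1/8 = 9/8 = 1.125.
Kraft's inequality requires Σ ≤ 1; here Σ = 1.125 > 1, so no such prefix code exists.

1.125; no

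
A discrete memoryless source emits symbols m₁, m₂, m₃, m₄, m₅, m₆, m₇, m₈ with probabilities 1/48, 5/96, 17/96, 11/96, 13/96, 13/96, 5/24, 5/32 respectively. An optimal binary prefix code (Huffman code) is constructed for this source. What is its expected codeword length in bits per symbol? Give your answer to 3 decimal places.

2.865 bits/symbol

Repeatedly combine the two least-probable nodes; the expected code length is the sum of the merged weights.
merge 1/48 + 5/96 → 7/96
merge 7/96 + 11/96 → 3/16
merge 13/96 + 13/96 → 13/48
merge 5/32 + 17/96 → 1/3
merge 3/16 + 5/24 → 19/48
merge 13/48 + 1/3 → 29/48
merge 19/48 + 29/48 → 1
L = 7/96 + 3/16 + 13/48 + 1/3 + 19/48 + 29/48 + 1 = 275/96 ≈ 2.865 bits/symbol.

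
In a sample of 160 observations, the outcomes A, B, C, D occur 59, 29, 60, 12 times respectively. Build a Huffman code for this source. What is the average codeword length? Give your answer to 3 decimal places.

1.881 bits/symbol

Probabilities are the counts divided by 160.
Repeatedly combine the two least-probable nodes; the expected code length is the sum of the merged weights.
merge 3/40 + 29/160 → 41/160
merge 41/160 + 59/160 → 5/8
merge 3/8 + 5/8 → 1
L = 41/160 + 5/8 + 1 = 301/160 ≈ 1.881 bits/symbol.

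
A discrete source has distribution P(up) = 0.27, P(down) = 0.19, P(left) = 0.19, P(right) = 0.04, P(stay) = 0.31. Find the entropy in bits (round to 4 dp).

2.1300 bits

H = −Σ pᵢ log₂ pᵢ.
−0.27·log₂(0.27) = 0.5100
−0.19·log₂(0.19) = 0.4552
−0.19·log₂(0.19) = 0.4552
−0.04·log₂(0.04) = 0.1858
−0.31·log₂(0.31) = 0.5238
Sum ≈ 2.1300 → 2.1300 bits.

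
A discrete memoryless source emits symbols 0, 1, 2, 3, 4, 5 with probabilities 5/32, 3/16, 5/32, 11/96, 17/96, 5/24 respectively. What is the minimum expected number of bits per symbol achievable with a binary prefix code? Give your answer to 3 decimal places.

Repeatedly combine the two least-probable nodes; the expected code length is the sum of the merged weights.
merge 11/96 + 5/32 → 13/48
merge 5/32 + 17/96 → 1/3
merge 3/16 + 5/24 → 19/48
merge 13/48 + 1/3 → 29/48
merge 19/48 + 29/48 → 1
L = 13/48 + 1/3 + 19/48 + 29/48 + 1 = 125/48 ≈ 2.604 bits/symbol.

2.604 bits/symbol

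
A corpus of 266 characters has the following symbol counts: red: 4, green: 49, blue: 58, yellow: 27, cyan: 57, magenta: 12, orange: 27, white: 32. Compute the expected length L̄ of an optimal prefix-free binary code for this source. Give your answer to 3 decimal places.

Probabilities are the counts divided by 266.
Repeatedly combine the two least-probable nodes; the expected code length is the sum of the merged weights.
merge 2/133 + 6/133 → 8/133
merge 8/133 + 27/266 → 43/266
merge 27/266 + 16/133 → 59/266
merge 43/266 + 7/38 → 46/133
merge 3/14 + 29/133 → 115/266
merge 59/266 + 46/133 → 151/266
merge 115/266 + 151/266 → 1
L = 8/133 + 43/266 + 59/266 + 46/133 + 115/266 + 151/266 + 1 = 53/19 ≈ 2.789 bits/symbol.

2.789 bits/symbol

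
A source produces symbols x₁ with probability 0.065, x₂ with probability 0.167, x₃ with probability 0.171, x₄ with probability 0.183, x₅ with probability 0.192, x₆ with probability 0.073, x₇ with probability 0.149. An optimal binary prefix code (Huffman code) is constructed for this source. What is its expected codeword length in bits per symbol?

2.763 bits/symbol

Repeatedly combine the two least-probable nodes; the expected code length is the sum of the merged weights.
merge 13/200 + 73/1000 → 69/500
merge 69/500 + 149/1000 → 287/1000
merge 167/1000 + 171/1000 → 169/500
merge 183/1000 + 24/125 → 3/8
merge 287/1000 + 169/500 → 5/8
merge 3/8 + 5/8 → 1
L = 69/500 + 287/1000 + 169/500 + 3/8 + 5/8 + 1 = 2763/1000 = 2.763 bits/symbol.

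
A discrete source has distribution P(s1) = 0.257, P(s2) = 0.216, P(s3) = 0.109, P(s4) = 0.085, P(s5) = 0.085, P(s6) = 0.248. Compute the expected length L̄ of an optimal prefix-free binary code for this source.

Repeatedly combine the two least-probable nodes; the expected code length is the sum of the merged weights.
merge 17/200 + 17/200 → 17/100
merge 109/1000 + 17/100 → 279/1000
merge 27/125 + 31/125 → 58/125
merge 257/1000 + 279/1000 → 67/125
merge 58/125 + 67/125 → 1
L = 17/100 + 279/1000 + 58/125 + 67/125 + 1 = 2449/1000 = 2.449 bits/symbol.

2.449 bits/symbol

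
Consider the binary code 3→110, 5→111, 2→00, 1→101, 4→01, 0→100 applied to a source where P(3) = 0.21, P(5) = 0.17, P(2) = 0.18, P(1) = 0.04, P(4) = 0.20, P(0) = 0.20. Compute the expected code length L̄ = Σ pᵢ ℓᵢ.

2.62 bits/symbol

L̄ = Σ pᵢ·ℓᵢ = 0.21·3 + 0.17·3 + 0.18·2 + 0.04·3 + 0.20·2 + 0.20·3 = 2.62 bits/symbol.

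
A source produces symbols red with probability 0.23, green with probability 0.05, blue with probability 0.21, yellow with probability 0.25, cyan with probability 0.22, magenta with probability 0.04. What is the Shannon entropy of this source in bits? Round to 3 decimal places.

H = −Σ pᵢ log₂ pᵢ.
−0.23·log₂(0.23) = 0.4877
−0.05·log₂(0.05) = 0.2161
−0.21·log₂(0.21) = 0.4728
−0.25·log₂(0.25) = 0.5000
−0.22·log₂(0.22) = 0.4806
−0.04·log₂(0.04) = 0.1858
Sum ≈ 2.3429 → 2.343 bits.

2.343 bits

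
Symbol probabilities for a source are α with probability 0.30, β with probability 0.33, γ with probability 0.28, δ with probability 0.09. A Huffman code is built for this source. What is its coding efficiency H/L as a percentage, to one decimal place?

93.8%

Entropy H = −Σ p log₂ p ≈ 1.8758 bits.
Huffman merges: 9/100+7/25→37/100; 3/10+33/100→63/100; 37/100+63/100→1. L = 2 ≈ 2.0000.
Efficiency = H/L = 1.8758/2.0000 = 93.8%.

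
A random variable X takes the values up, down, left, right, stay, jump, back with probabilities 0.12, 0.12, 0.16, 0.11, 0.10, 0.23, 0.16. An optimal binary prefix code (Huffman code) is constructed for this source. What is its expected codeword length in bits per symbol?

2.77 bits/symbol

Repeatedly combine the two least-probable nodes; the expected code length is the sum of the merged weights.
merge 1/10 + 11/100 → 21/100
merge 3/25 + 3/25 → 6/25
merge 4/25 + 4/25 → 8/25
merge 21/100 + 23/100 → 11/25
merge 6/25 + 8/25 → 14/25
merge 11/25 + 14/25 → 1
L = 21/100 + 6/25 + 8/25 + 11/25 + 14/25 + 1 = 277/100 = 2.77 bits/symbol.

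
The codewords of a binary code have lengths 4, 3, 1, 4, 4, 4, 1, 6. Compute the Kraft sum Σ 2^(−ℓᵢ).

1.390625

With common denominator 2^6 = 64: Σ 2^(−ℓᵢ) = 4/64 + 8/64 + 32/64 + 4/64 + 4/64 + 4/64 + 32/64 + 1/64 = 89/64 = 1.390625.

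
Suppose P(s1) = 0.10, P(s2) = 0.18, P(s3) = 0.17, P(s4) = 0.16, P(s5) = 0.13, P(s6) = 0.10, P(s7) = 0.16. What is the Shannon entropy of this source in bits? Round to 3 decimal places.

2.773 bits

H = −Σ pᵢ log₂ pᵢ.
−0.10·log₂(0.10) = 0.3322
−0.18·log₂(0.18) = 0.4453
−0.17·log₂(0.17) = 0.4346
−0.16·log₂(0.16) = 0.4230
−0.13·log₂(0.13) = 0.3826
−0.10·log₂(0.10) = 0.3322
−0.16·log₂(0.16) = 0.4230
Sum ≈ 2.7730 → 2.773 bits.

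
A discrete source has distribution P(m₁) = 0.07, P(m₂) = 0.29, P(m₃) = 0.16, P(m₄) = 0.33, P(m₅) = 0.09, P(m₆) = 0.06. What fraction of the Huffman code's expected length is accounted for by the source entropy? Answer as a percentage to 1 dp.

97.6%

Entropy H = −Σ p log₂ p ≈ 2.2935 bits.
Huffman merges: 3/50+7/100→13/100; 9/100+13/100→11/50; 4/25+11/50→19/50; 29/100+33/100→31/50; 19/50+31/50→1. L = 47/20 ≈ 2.3500.
Efficiency = H/L = 2.2935/2.3500 = 97.6%.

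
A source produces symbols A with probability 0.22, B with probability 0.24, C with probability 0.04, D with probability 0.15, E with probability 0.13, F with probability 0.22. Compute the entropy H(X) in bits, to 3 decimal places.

2.434 bits

H = −Σ pᵢ log₂ pᵢ.
−0.22·log₂(0.22) = 0.4806
−0.24·log₂(0.24) = 0.4941
−0.04·log₂(0.04) = 0.1858
−0.15·log₂(0.15) = 0.4105
−0.13·log₂(0.13) = 0.3826
−0.22·log₂(0.22) = 0.4806
Sum ≈ 2.4342 → 2.434 bits.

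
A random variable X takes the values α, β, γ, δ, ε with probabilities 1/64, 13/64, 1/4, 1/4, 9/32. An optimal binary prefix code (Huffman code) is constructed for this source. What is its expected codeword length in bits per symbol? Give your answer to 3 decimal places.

2.219 bits/symbol

Repeatedly combine the two least-probable nodes; the expected code length is the sum of the merged weights.
merge 1/64 + 13/64 → 7/32
merge 7/32 + 1/4 → 15/32
merge 1/4 + 9/32 → 17/32
merge 15/32 + 17/32 → 1
L = 7/32 + 15/32 + 17/32 + 1 = 71/32 ≈ 2.219 bits/symbol.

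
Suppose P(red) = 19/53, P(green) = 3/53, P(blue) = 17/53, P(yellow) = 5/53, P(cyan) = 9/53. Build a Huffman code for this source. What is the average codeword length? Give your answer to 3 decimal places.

2.113 bits/symbol

Repeatedly combine the two least-probable nodes; the expected code length is the sum of the merged weights.
merge 3/53 + 5/53 → 8/53
merge 8/53 + 9/53 → 17/53
merge 17/53 + 17/53 → 34/53
merge 19/53 + 34/53 → 1
L = 8/53 + 17/53 + 34/53 + 1 = 112/53 ≈ 2.113 bits/symbol.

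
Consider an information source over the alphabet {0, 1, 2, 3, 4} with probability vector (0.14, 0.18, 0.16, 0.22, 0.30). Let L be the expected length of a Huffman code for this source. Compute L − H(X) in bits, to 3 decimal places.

0.033 bits

Entropy H = −Σ p log₂ p ≈ 2.2671 bits.
Huffman merges: 7/50+4/25→3/10; 9/50+11/50→2/5; 3/10+3/10→3/5; 2/5+3/5→1. L = 23/10 ≈ 2.3000.
L − H = 2.3000 − 2.2671 = 0.033 bits.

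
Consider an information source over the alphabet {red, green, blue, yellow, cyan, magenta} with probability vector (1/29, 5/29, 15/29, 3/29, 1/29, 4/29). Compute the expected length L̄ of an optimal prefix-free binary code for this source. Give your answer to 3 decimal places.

Repeatedly combine the two least-probable nodes; the expected code length is the sum of the merged weights.
merge 1/29 + 1/29 → 2/29
merge 2/29 + 3/29 → 5/29
merge 4/29 + 5/29 → 9/29
merge 5/29 + 9/29 → 14/29
merge 14/29 + 15/29 → 1
L = 2/29 + 5/29 + 9/29 + 14/29 + 1 = 59/29 ≈ 2.034 bits/symbol.

2.034 bits/symbol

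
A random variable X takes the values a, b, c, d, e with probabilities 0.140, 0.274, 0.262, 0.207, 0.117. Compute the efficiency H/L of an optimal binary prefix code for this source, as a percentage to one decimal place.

Entropy H = −Σ p log₂ p ≈ 2.2477 bits.
Huffman merges: 117/1000+7/50→257/1000; 207/1000+257/1000→58/125; 131/500+137/500→67/125; 58/125+67/125→1. L = 2257/1000 ≈ 2.2570.
Efficiency = H/L = 2.2477/2.2570 = 99.6%.

99.6%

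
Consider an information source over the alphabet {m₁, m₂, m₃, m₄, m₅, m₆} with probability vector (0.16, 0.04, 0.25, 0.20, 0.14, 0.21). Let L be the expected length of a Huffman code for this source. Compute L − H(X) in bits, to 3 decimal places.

0.077 bits

Entropy H = −Σ p log₂ p ≈ 2.4431 bits.
Huffman merges: 1/25+7/50→9/50; 4/25+9/50→17/50; 1/5+21/100→41/100; 1/4+17/50→59/100; 41/100+59/100→1. L = 63/25 ≈ 2.5200.
L − H = 2.5200 − 2.4431 = 0.077 bits.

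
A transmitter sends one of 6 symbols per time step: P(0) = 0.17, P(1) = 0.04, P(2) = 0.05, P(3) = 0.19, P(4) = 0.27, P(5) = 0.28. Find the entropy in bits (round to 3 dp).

2.316 bits

H = −Σ pᵢ log₂ pᵢ.
−0.17·log₂(0.17) = 0.4346
−0.04·log₂(0.04) = 0.1858
−0.05·log₂(0.05) = 0.2161
−0.19·log₂(0.19) = 0.4552
−0.27·log₂(0.27) = 0.5100
−0.28·log₂(0.28) = 0.5142
Sum ≈ 2.3159 → 2.316 bits.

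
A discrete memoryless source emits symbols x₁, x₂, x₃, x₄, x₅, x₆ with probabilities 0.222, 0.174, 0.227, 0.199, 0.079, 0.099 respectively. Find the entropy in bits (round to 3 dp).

H = −Σ pᵢ log₂ pᵢ.
−0.222·log₂(0.222) = 0.4820
−0.174·log₂(0.174) = 0.4390
−0.227·log₂(0.227) = 0.4856
−0.199·log₂(0.199) = 0.4635
−0.079·log₂(0.079) = 0.2893
−0.099·log₂(0.099) = 0.3303
Sum ≈ 2.4897 → 2.490 bits.

2.490 bits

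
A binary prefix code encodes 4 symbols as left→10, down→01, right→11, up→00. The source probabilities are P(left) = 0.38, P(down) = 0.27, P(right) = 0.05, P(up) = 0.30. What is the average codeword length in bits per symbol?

2 bits/symbol

L̄ = Σ pᵢ·ℓᵢ = 0.38·2 + 0.27·2 + 0.05·2 + 0.30·2 = 2 bits/symbol.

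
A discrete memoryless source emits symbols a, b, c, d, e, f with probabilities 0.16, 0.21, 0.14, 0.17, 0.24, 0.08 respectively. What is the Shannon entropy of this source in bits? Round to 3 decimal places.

2.513 bits

H = −Σ pᵢ log₂ pᵢ.
−0.16·log₂(0.16) = 0.4230
−0.21·log₂(0.21) = 0.4728
−0.14·log₂(0.14) = 0.3971
−0.17·log₂(0.17) = 0.4346
−0.24·log₂(0.24) = 0.4941
−0.08·log₂(0.08) = 0.2915
Sum ≈ 2.5132 → 2.513 bits.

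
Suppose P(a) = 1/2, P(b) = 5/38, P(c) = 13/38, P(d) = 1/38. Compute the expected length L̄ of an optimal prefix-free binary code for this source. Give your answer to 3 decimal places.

1.658 bits/symbol

Repeatedly combine the two least-probable nodes; the expected code length is the sum of the merged weights.
merge 1/38 + 5/38 → 3/19
merge 3/19 + 13/38 → 1/2
merge 1/2 + 1/2 → 1
L = 3/19 + 1/2 + 1 = 63/38 ≈ 1.658 bits/symbol.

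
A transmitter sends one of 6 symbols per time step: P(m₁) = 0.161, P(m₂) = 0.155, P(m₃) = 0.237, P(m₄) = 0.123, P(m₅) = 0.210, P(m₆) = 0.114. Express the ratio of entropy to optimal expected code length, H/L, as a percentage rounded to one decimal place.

Entropy H = −Σ p log₂ p ≈ 2.5352 bits.
Huffman merges: 57/500+123/1000→237/1000; 31/200+161/1000→79/250; 21/100+237/1000→447/1000; 237/1000+79/250→553/1000; 447/1000+553/1000→1. L = 2553/1000 ≈ 2.5530.
Efficiency = H/L = 2.5352/2.5530 = 99.3%.

99.3%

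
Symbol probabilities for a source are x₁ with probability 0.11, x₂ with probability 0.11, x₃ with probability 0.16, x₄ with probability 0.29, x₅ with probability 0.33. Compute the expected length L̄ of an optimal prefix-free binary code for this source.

2.22 bits/symbol

Repeatedly combine the two least-probable nodes; the expected code length is the sum of the merged weights.
merge 11/100 + 11/100 → 11/50
merge 4/25 + 11/50 → 19/50
merge 29/100 + 33/100 → 31/50
merge 19/50 + 31/50 → 1
L = 11/50 + 19/50 + 31/50 + 1 = 111/50 = 2.22 bits/symbol.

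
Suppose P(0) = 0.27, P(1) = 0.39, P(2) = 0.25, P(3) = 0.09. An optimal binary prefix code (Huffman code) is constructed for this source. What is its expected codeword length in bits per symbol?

Repeatedly combine the two least-probable nodes; the expected code length is the sum of the merged weights.
merge 9/100 + 1/4 → 17/50
merge 27/100 + 17/50 → 61/100
merge 39/100 + 61/100 → 1
L = 17/50 + 61/100 + 1 = 39/20 = 1.95 bits/symbol.

1.95 bits/symbol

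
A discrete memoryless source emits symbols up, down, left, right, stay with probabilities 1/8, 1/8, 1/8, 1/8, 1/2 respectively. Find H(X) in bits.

2 bits

Each probability is a power of 1/2, so log₂(1/p) is an integer.
H = Σ p·log₂(1/p) = 1/8·3 + 1/8·3 + 1/8·3 + 1/8·3 + 1/2·1 = 2 bits.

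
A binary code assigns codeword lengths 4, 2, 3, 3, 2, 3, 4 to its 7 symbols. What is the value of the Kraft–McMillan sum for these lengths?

1

With common denominator 2^4 = 16: Σ 2^(−ℓᵢ) = 1/16 + 4/16 + 2/16 + 2/16 + 4/16 + 2/16 + 1/16 = 16/16 = 1.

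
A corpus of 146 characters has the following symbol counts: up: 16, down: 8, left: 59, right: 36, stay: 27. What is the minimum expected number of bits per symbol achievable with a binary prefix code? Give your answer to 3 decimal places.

Probabilities are the counts divided by 146.
Repeatedly combine the two least-probable nodes; the expected code length is the sum of the merged weights.
merge 4/73 + 8/73 → 12/73
merge 12/73 + 27/146 → 51/146
merge 18/73 + 51/146 → 87/146
merge 59/146 + 87/146 → 1
L = 12/73 + 51/146 + 87/146 + 1 = 154/73 ≈ 2.110 bits/symbol.

2.110 bits/symbol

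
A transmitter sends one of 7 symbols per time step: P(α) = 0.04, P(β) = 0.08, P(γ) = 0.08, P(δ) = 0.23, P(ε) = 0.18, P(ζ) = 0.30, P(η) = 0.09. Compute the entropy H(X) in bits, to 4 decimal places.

2.5355 bits

H = −Σ pᵢ log₂ pᵢ.
−0.04·log₂(0.04) = 0.1858
−0.08·log₂(0.08) = 0.2915
−0.08·log₂(0.08) = 0.2915
−0.23·log₂(0.23) = 0.4877
−0.18·log₂(0.18) = 0.4453
−0.30·log₂(0.30) = 0.5211
−0.09·log₂(0.09) = 0.3127
Sum ≈ 2.5355 → 2.5355 bits.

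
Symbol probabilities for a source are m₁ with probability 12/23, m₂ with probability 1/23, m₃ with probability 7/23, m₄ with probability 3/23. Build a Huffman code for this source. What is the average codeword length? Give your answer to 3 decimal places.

1.652 bits/symbol

Repeatedly combine the two least-probable nodes; the expected code length is the sum of the merged weights.
merge 1/23 + 3/23 → 4/23
merge 4/23 + 7/23 → 11/23
merge 11/23 + 12/23 → 1
L = 4/23 + 11/23 + 1 = 38/23 ≈ 1.652 bits/symbol.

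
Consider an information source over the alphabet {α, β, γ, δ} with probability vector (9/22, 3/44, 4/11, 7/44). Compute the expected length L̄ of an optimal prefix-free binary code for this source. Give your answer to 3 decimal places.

Repeatedly combine the two least-probable nodes; the expected code length is the sum of the merged weights.
merge 3/44 + 7/44 → 5/22
merge 5/22 + 4/11 → 13/22
merge 9/22 + 13/22 → 1
L = 5/22 + 13/22 + 1 = 20/11 ≈ 1.818 bits/symbol.

1.818 bits/symbol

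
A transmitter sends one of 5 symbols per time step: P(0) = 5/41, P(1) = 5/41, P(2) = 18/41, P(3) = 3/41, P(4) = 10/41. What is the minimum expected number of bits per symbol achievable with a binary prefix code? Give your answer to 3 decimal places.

Repeatedly combine the two least-probable nodes; the expected code length is the sum of the merged weights.
merge 3/41 + 5/41 → 8/41
merge 5/41 + 8/41 → 13/41
merge 10/41 + 13/41 → 23/41
merge 18/41 + 23/41 → 1
L = 8/41 + 13/41 + 23/41 + 1 = 85/41 ≈ 2.073 bits/symbol.

2.073 bits/symbol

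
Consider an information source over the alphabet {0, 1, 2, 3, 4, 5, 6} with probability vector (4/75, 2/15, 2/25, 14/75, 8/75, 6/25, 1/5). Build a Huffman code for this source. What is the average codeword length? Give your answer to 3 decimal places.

2.693 bits/symbol

Repeatedly combine the two least-probable nodes; the expected code length is the sum of the merged weights.
merge 4/75 + 2/25 → 2/15
merge 8/75 + 2/15 → 6/25
merge 2/15 + 14/75 → 8/25
merge 1/5 + 6/25 → 11/25
merge 6/25 + 8/25 → 14/25
merge 11/25 + 14/25 → 1
L = 2/15 + 6/25 + 8/25 + 11/25 + 14/25 + 1 = 202/75 ≈ 2.693 bits/symbol.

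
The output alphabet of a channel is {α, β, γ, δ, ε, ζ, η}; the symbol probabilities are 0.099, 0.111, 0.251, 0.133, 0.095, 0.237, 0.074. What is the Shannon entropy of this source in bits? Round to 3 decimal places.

H = −Σ pᵢ log₂ pᵢ.
−0.099·log₂(0.099) = 0.3303
−0.111·log₂(0.111) = 0.3520
−0.251·log₂(0.251) = 0.5006
−0.133·log₂(0.133) = 0.3871
−0.095·log₂(0.095) = 0.3226
−0.237·log₂(0.237) = 0.4923
−0.074·log₂(0.074) = 0.2780
Sum ≈ 2.6628 → 2.663 bits.

2.663 bits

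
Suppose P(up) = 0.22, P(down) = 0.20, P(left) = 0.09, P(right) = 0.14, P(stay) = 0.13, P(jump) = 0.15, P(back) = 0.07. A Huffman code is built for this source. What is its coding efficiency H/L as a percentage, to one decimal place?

99.1%

Entropy H = −Σ p log₂ p ≈ 2.7165 bits.
Huffman merges: 7/100+9/100→4/25; 13/100+7/50→27/100; 3/20+4/25→31/100; 1/5+11/50→21/50; 27/100+31/100→29/50; 21/50+29/50→1. L = 137/50 ≈ 2.7400.
Efficiency = H/L = 2.7165/2.7400 = 99.1%.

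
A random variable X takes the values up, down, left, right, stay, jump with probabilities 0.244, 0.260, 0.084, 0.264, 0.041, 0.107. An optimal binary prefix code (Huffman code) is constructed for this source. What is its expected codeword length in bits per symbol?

Repeatedly combine the two least-probable nodes; the expected code length is the sum of the merged weights.
merge 41/1000 + 21/250 → 1/8
merge 107/1000 + 1/8 → 29/125
merge 29/125 + 61/250 → 119/250
merge 13/50 + 33/125 → 131/250
merge 119/250 + 131/250 → 1
L = 1/8 + 29/125 + 119/250 + 131/250 + 1 = 2357/1000 = 2.357 bits/symbol.

2.357 bits/symbol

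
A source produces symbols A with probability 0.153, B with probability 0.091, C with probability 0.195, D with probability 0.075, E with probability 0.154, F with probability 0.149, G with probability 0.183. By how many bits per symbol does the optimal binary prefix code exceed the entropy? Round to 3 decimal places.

Entropy H = −Σ p log₂ p ≈ 2.7425 bits.
Huffman merges: 3/40+91/1000→83/500; 149/1000+153/1000→151/500; 77/500+83/500→8/25; 183/1000+39/200→189/500; 151/500+8/25→311/500; 189/500+311/500→1. L = 697/250 ≈ 2.7880.
L − H = 2.7880 − 2.7425 = 0.046 bits.

0.046 bits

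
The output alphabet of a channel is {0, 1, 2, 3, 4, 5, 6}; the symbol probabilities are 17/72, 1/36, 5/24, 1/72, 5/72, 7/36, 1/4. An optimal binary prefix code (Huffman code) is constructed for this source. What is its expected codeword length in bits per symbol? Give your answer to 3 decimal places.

2.458 bits/symbol

Repeatedly combine the two least-probable nodes; the expected code length is the sum of the merged weights.
merge 1/72 + 1/36 → 1/24
merge 1/24 + 5/72 → 1/9
merge 1/9 + 7/36 → 11/36
merge 5/24 + 17/72 → 4/9
merge 1/4 + 11/36 → 5/9
merge 4/9 + 5/9 → 1
L = 1/24 + 1/9 + 11/36 + 4/9 + 5/9 + 1 = 59/24 ≈ 2.458 bits/symbol.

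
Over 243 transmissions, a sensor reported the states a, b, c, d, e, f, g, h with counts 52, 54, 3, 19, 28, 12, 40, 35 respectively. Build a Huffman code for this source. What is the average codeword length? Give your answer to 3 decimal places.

2.765 bits/symbol

Probabilities are the counts divided by 243.
Repeatedly combine the two least-probable nodes; the expected code length is the sum of the merged weights.
merge 1/81 + 4/81 → 5/81
merge 5/81 + 19/243 → 34/243
merge 28/243 + 34/243 → 62/243
merge 35/243 + 40/243 → 25/81
merge 52/243 + 2/9 → 106/243
merge 62/243 + 25/81 → 137/243
merge 106/243 + 137/243 → 1
L = 5/81 + 34/243 + 62/243 + 25/81 + 106/243 + 137/243 + 1 = 224/81 ≈ 2.765 bits/symbol.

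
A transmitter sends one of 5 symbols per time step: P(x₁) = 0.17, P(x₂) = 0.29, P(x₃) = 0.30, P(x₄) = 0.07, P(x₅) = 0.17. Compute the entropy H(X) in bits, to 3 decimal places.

2.177 bits

H = −Σ pᵢ log₂ pᵢ.
−0.17·log₂(0.17) = 0.4346
−0.29·log₂(0.29) = 0.5179
−0.30·log₂(0.30) = 0.5211
−0.07·log₂(0.07) = 0.2686
−0.17·log₂(0.17) = 0.4346
Sum ≈ 2.1767 → 2.177 bits.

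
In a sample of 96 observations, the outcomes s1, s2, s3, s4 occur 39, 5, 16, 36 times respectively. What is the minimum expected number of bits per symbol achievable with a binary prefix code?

Probabilities are the counts divided by 96.
Repeatedly combine the two least-probable nodes; the expected code length is the sum of the merged weights.
merge 5/96 + 1/6 → 7/32
merge 7/32 + 3/8 → 19/32
merge 13/32 + 19/32 → 1
L = 7/32 + 19/32 + 1 = 29/16 = 1.8125 bits/symbol.

1.8125 bits/symbol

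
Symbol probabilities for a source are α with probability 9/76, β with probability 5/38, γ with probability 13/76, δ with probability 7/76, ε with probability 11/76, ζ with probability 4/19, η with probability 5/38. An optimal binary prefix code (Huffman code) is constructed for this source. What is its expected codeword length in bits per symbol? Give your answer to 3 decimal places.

2.789 bits/symbol

Repeatedly combine the two least-probable nodes; the expected code length is the sum of the merged weights.
merge 7/76 + 9/76 → 4/19
merge 5/38 + 5/38 → 5/19
merge 11/76 + 13/76 → 6/19
merge 4/19 + 4/19 → 8/19
merge 5/19 + 6/19 → 11/19
merge 8/19 + 11/19 → 1
L = 4/19 + 5/19 + 6/19 + 8/19 + 11/19 + 1 = 53/19 ≈ 2.789 bits/symbol.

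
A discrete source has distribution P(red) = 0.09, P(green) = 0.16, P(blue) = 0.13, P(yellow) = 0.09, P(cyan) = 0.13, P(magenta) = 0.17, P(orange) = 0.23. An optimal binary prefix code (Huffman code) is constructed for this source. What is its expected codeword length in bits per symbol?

2.77 bits/symbol

Repeatedly combine the two least-probable nodes; the expected code length is the sum of the merged weights.
merge 9/100 + 9/100 → 9/50
merge 13/100 + 13/100 → 13/50
merge 4/25 + 17/100 → 33/100
merge 9/50 + 23/100 → 41/100
merge 13/50 + 33/100 → 59/100
merge 41/100 + 59/100 → 1
L = 9/50 + 13/50 + 33/100 + 41/100 + 59/100 + 1 = 277/100 = 2.77 bits/symbol.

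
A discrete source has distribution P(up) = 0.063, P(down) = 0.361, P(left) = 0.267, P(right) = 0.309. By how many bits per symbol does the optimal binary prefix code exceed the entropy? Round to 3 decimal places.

0.155 bits

Entropy H = −Σ p log₂ p ≈ 1.8141 bits.
Huffman merges: 63/1000+267/1000→33/100; 309/1000+33/100→639/1000; 361/1000+639/1000→1. L = 1969/1000 ≈ 1.9690.
L − H = 1.9690 − 1.8141 = 0.155 bits.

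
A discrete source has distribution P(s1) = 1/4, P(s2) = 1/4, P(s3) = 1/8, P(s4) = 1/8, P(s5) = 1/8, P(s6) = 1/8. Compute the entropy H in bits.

2.5 bits

Each probability is a power of 1/2, so log₂(1/p) is an integer.
H = Σ p·log₂(1/p) = 1/4·2 + 1/4·2 + 1/8·3 + 1/8·3 + 1/8·3 + 1/8·3 = 2.5 bits.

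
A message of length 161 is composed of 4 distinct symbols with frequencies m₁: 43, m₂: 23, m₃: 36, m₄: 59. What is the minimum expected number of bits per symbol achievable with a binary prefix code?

2 bits/symbol

Probabilities are the counts divided by 161.
Repeatedly combine the two least-probable nodes; the expected code length is the sum of the merged weights.
merge 1/7 + 36/161 → 59/161
merge 43/161 + 59/161 → 102/161
merge 59/161 + 102/161 → 1
L = 59/161 + 102/161 + 1 = 2 bits/symbol.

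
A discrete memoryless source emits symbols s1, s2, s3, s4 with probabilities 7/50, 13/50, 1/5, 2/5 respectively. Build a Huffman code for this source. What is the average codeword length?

1.94 bits/symbol

Repeatedly combine the two least-probable nodes; the expected code length is the sum of the merged weights.
merge 7/50 + 1/5 → 17/50
merge 13/50 + 17/50 → 3/5
merge 2/5 + 3/5 → 1
L = 17/50 + 3/5 + 1 = 97/50 = 1.94 bits/symbol.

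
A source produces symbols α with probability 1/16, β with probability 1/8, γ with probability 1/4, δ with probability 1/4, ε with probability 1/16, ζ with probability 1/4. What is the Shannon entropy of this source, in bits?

Each probability is a power of 1/2, so log₂(1/p) is an integer.
H = Σ p·log₂(1/p) = 1/16·4 + 1/8·3 + 1/4·2 + 1/4·2 + 1/16·4 + 1/4·2 = 2.375 bits.

2.375 bits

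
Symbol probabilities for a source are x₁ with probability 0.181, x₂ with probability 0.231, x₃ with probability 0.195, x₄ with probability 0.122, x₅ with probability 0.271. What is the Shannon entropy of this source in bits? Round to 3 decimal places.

H = −Σ pᵢ log₂ pᵢ.
−0.181·log₂(0.181) = 0.4463
−0.231·log₂(0.231) = 0.4883
−0.195·log₂(0.195) = 0.4599
−0.122·log₂(0.122) = 0.3703
−0.271·log₂(0.271) = 0.5105
Sum ≈ 2.2753 → 2.275 bits.

2.275 bits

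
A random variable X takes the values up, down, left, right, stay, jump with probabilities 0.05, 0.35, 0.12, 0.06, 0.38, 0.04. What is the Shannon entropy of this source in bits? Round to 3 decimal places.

H = −Σ pᵢ log₂ pᵢ.
−0.05·log₂(0.05) = 0.2161
−0.35·log₂(0.35) = 0.5301
−0.12·log₂(0.12) = 0.3671
−0.06·log₂(0.06) = 0.2435
−0.38·log₂(0.38) = 0.5305
−0.04·log₂(0.04) = 0.1858
Sum ≈ 2.0730 → 2.073 bits.

2.073 bits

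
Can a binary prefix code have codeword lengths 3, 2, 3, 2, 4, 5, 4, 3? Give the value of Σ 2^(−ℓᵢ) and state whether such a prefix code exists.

With common denominator 2^5 = 32: Σ 2^(−ℓᵢ) = 4/32 + 8/32 + 4/32 + 8/32 + 2/32 + 1/32 + 2/32 + 4/32 = 33/32 = 1.03125.
Kraft's inequality requires Σ ≤ 1; here Σ = 1.03125 > 1, so no such prefix code exists.

1.03125; no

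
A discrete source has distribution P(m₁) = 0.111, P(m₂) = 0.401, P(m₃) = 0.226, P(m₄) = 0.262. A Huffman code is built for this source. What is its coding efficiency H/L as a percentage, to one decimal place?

Entropy H = −Σ p log₂ p ≈ 1.8719 bits.
Huffman merges: 111/1000+113/500→337/1000; 131/500+337/1000→599/1000; 401/1000+599/1000→1. L = 242/125 ≈ 1.9360.
Efficiency = H/L = 1.8719/1.9360 = 96.7%.

96.7%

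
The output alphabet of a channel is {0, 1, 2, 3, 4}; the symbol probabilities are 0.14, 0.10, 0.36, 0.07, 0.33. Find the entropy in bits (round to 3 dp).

H = −Σ pᵢ log₂ pᵢ.
−0.14·log₂(0.14) = 0.3971
−0.10·log₂(0.10) = 0.3322
−0.36·log₂(0.36) = 0.5306
−0.07·log₂(0.07) = 0.2686
−0.33·log₂(0.33) = 0.5278
Sum ≈ 2.0563 → 2.056 bits.

2.056 bits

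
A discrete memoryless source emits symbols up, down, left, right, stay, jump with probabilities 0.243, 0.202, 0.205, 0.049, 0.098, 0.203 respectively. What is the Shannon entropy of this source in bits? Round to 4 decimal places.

H = −Σ pᵢ log₂ pᵢ.
−0.243·log₂(0.243) = 0.4960
−0.202·log₂(0.202) = 0.4661
−0.205·log₂(0.205) = 0.4687
−0.049·log₂(0.049) = 0.2132
−0.098·log₂(0.098) = 0.3284
−0.203·log₂(0.203) = 0.4670
Sum ≈ 2.4394 → 2.4394 bits.

2.4394 bits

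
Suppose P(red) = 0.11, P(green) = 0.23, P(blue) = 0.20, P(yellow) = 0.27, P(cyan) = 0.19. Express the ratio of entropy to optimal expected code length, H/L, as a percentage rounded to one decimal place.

98.6%

Entropy H = −Σ p log₂ p ≈ 2.2676 bits.
Huffman merges: 11/100+19/100→3/10; 1/5+23/100→43/100; 27/100+3/10→57/100; 43/100+57/100→1. L = 23/10 ≈ 2.3000.
Efficiency = H/L = 2.2676/2.3000 = 98.6%.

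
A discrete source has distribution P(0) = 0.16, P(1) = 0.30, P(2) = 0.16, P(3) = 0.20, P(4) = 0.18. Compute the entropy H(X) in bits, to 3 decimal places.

H = −Σ pᵢ log₂ pᵢ.
−0.16·log₂(0.16) = 0.4230
−0.30·log₂(0.30) = 0.5211
−0.16·log₂(0.16) = 0.4230
−0.20·log₂(0.20) = 0.4644
−0.18·log₂(0.18) = 0.4453
Sum ≈ 2.2768 → 2.277 bits.

2.277 bits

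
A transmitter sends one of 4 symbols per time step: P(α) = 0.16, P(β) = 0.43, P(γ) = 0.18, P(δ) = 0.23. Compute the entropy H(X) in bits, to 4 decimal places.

H = −Σ pᵢ log₂ pᵢ.
−0.16·log₂(0.16) = 0.4230
−0.43·log₂(0.43) = 0.5236
−0.18·log₂(0.18) = 0.4453
−0.23·log₂(0.23) = 0.4877
Sum ≈ 1.8796 → 1.8796 bits.

1.8796 bits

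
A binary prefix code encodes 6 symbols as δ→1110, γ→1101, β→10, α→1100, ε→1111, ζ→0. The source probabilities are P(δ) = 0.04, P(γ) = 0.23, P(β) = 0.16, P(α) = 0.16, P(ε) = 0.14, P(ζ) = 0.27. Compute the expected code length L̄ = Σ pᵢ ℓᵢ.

2.87 bits/symbol

L̄ = Σ pᵢ·ℓᵢ = 0.04·4 + 0.23·4 + 0.16·2 + 0.16·4 + 0.14·4 + 0.27·1 = 2.87 bits/symbol.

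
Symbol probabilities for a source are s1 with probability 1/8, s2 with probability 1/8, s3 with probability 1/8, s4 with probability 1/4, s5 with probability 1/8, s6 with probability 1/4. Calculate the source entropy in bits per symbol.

Each probability is a power of 1/2, so log₂(1/p) is an integer.
H = Σ p·log₂(1/p) = 1/8·3 + 1/8·3 + 1/8·3 + 1/4·2 + 1/8·3 + 1/4·2 = 2.5 bits.

2.5 bits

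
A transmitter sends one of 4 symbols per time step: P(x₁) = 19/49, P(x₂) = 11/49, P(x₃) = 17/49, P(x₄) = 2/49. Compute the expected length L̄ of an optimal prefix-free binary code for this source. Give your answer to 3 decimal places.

1.878 bits/symbol

Repeatedly combine the two least-probable nodes; the expected code length is the sum of the merged weights.
merge 2/49 + 11/49 → 13/49
merge 13/49 + 17/49 → 30/49
merge 19/49 + 30/49 → 1
L = 13/49 + 30/49 + 1 = 92/49 ≈ 1.878 bits/symbol.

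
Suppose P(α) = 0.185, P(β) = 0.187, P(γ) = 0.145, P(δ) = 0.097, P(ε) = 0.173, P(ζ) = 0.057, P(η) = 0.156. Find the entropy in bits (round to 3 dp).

2.725 bits

H = −Σ pᵢ log₂ pᵢ.
−0.185·log₂(0.185) = 0.4504
−0.187·log₂(0.187) = 0.4523
−0.145·log₂(0.145) = 0.4040
−0.097·log₂(0.097) = 0.3265
−0.173·log₂(0.173) = 0.4379
−0.057·log₂(0.057) = 0.2356
−0.156·log₂(0.156) = 0.4181
Sum ≈ 2.7247 → 2.725 bits.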